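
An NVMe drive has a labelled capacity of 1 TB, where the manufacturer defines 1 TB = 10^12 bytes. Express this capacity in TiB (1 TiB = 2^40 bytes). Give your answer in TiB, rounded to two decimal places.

0.91 TiB

1 TB × 1,000,000,000,000 bytes/TB = 1,000,000,000,000 bytes
1 TiB = 2^40 bytes = 1,099,511,627,776 bytes
1,000,000,000,000 / 1,099,511,627,776 = 0.91 TiB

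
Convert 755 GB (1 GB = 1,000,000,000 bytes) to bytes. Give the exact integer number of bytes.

755 × 1,000,000,000 = 755,000,000,000 bytes  (1 GB = 10^9 bytes)

755,000,000,000 bytes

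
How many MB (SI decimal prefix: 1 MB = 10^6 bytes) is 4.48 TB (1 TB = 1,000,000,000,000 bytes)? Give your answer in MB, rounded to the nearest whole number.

4.48 TB = 4.48 × 10^12 bytes = 4,480,000,000,000 bytes
1 MB = 1,000,000 bytes
4,480,000,000,000 / 1,000,000 = 4,480,000 MB

4,480,000 MB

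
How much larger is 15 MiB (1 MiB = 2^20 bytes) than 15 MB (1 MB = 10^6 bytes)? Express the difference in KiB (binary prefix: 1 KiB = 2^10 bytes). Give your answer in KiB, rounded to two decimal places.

711.56 KiB

15 MiB = 15 × 1,048,576 = 15,728,640 bytes
15 MB = 15 × 1,000,000 = 15,000,000 bytes
difference = 728,640 bytes
728,640 / 1,024 = 711.56 KiB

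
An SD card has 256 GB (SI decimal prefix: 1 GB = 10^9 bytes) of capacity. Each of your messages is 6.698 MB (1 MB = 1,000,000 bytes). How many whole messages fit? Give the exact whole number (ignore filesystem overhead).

Capacity: 256 GB = 256,000,000,000 bytes
Per item: 6.698 MB = 6,698,000 bytes
⌊256,000,000,000 / 6,698,000⌋ = 38,220

38,220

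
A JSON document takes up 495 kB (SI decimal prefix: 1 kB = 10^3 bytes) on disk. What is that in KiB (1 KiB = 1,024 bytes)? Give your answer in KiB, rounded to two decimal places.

495 kB = 495 × 10^3 bytes = 495,000 bytes
1 KiB = 1,024 bytes
495,000 / 1,024 = 483.40 KiB

483.40 KiB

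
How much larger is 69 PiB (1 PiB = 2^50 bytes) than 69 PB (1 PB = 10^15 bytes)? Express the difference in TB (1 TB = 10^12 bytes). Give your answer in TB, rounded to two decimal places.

8,687.09 TB

69 PiB = 69 × 1,125,899,906,842,624 = 77,687,093,572,141,056 bytes
69 PB = 69 × 1,000,000,000,000,000 = 69,000,000,000,000,000 bytes
difference = 8,687,093,572,141,056 bytes
8,687,093,572,141,056 / 1,000,000,000,000 = 8,687.09 TB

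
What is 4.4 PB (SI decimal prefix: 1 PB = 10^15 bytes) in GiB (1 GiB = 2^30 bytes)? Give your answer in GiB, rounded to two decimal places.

4.4 PB × 1,000,000,000,000,000 bytes/PB = 4,400,000,000,000,000 bytes
1 GiB = 2^30 bytes = 1,073,741,824 bytes
4,400,000,000,000,000 / 1,073,741,824 = 4,097,819.33 GiB

4,097,819.33 GiB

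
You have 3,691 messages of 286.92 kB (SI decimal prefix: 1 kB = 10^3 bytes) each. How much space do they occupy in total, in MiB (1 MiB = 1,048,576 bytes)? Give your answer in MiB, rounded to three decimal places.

Total = 3,691 × 286.92 kB = 1059021.72 kB
= 1059021.72 × 1,000 bytes = 1,059,021,720 bytes
1 MiB = 1,048,576 bytes
1,059,021,720 / 1,048,576 = 1,009.962 MiB

1,009.962 MiB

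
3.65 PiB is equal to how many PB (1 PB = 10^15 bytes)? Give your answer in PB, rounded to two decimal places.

3.65 PiB × 1,125,899,906,842,624 bytes/PiB = 4,109,534,659,975,577.6 bytes
1 PB = 1,000,000,000,000,000 bytes
4,109,534,659,975,577.6 / 1,000,000,000,000,000 = 4.11 PB

4.11 PB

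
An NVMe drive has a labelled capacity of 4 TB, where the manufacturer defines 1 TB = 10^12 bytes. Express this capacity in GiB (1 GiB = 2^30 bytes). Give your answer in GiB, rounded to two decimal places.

4 TB = 4 × 10^12 bytes = 4,000,000,000,000 bytes
1 GiB = 1,073,741,824 bytes
4,000,000,000,000 / 1,073,741,824 = 3,725.29 GiB

3,725.29 GiB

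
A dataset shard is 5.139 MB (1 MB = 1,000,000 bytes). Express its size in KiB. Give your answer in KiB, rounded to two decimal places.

5,018.55 KiB

5.139 MB = 5.139 × 10^6 bytes = 5,139,000 bytes
1 KiB = 2^10 bytes = 1,024 bytes
5,139,000 / 1,024 = 5,018.55 KiB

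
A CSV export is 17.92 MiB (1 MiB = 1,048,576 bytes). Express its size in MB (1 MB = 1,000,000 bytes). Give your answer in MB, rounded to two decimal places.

17.92 MiB = 17.92 × 2^20 bytes = 18,790,481.92 bytes
1 MB = 1,000,000 bytes
18,790,481.92 / 1,000,000 = 18.79 MB

18.79 MB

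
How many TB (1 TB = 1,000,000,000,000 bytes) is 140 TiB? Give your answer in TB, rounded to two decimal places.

140 TiB = 140 × 2^40 bytes = 153,931,627,888,640 bytes
1 TB = 10^12 bytes = 1,000,000,000,000 bytes
153,931,627,888,640 / 1,000,000,000,000 = 153.93 TB

153.93 TB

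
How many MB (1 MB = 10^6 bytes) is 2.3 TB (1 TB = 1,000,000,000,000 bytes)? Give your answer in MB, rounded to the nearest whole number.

2.3 TB × 1,000,000,000,000 bytes/TB = 2,300,000,000,000 bytes
1 MB = 1,000,000 bytes
2,300,000,000,000 / 1,000,000 = 2,300,000 MB

2,300,000 MB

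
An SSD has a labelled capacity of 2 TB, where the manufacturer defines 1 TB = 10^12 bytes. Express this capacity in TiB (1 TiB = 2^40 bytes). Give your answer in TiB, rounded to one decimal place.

1.8 TiB

2 TB = 2 × 10^12 bytes = 2,000,000,000,000 bytes
1 TiB = 1,099,511,627,776 bytes
2,000,000,000,000 / 1,099,511,627,776 = 1.8 TiB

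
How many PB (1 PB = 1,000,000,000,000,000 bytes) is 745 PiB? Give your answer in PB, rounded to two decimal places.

838.80 PB

745 PiB = 745 × 2^50 bytes = 838,795,430,597,754,880 bytes
1 PB = 1,000,000,000,000,000 bytes
838,795,430,597,754,880 / 1,000,000,000,000,000 = 838.80 PB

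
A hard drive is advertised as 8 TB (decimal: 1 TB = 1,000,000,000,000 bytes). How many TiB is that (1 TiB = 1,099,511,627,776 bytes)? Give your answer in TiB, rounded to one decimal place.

8 TB × 1,000,000,000,000 bytes/TB = 8,000,000,000,000 bytes
1 TiB = 2^40 bytes = 1,099,511,627,776 bytes
8,000,000,000,000 / 1,099,511,627,776 = 7.3 TiB

7.3 TiB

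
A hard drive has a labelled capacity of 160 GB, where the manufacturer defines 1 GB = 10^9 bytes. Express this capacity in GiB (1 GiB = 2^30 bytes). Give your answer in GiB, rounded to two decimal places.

149.01 GiB

160 GB × 1,000,000,000 bytes/GB = 160,000,000,000 bytes
1 GiB = 1,073,741,824 bytes
160,000,000,000 / 1,073,741,824 = 149.01 GiB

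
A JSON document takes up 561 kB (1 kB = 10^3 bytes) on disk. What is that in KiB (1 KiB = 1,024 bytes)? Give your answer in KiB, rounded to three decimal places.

547.852 KiB

561 kB = 561 × 10^3 bytes = 561,000 bytes
1 KiB = 2^10 bytes = 1,024 bytes
561,000 / 1,024 = 547.852 KiB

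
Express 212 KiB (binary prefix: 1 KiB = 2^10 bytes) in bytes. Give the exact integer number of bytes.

217,088 bytes

212 × 1,024 = 217,088 bytes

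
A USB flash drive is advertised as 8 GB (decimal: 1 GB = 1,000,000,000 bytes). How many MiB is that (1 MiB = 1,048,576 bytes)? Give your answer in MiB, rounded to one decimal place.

8 GB = 8 × 10^9 bytes = 8,000,000,000 bytes
1 MiB = 2^20 bytes = 1,048,576 bytes
8,000,000,000 / 1,048,576 = 7,629.4 MiB

7,629.4 MiB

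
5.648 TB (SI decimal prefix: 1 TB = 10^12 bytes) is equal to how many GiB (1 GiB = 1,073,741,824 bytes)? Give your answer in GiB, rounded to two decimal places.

5.648 TB = 5.648 × 10^12 bytes = 5,648,000,000,000 bytes
1 GiB = 1,073,741,824 bytes
5,648,000,000,000 / 1,073,741,824 = 5,260.11 GiB

5,260.11 GiB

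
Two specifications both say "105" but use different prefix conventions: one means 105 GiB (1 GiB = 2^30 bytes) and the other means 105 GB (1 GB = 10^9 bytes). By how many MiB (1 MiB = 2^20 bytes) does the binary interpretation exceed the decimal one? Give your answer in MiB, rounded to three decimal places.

7,384.197 MiB

105 GiB = 105 × 1,073,741,824 = 112,742,891,520 bytes
105 GB = 105 × 1,000,000,000 = 105,000,000,000 bytes
difference = 7,742,891,520 bytes
7,742,891,520 / 1,048,576 = 7,384.197 MiB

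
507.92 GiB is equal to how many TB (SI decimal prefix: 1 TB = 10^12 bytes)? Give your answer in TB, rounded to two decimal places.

507.92 GiB × 1,073,741,824 bytes/GiB = 545,374,947,246.08 bytes
1 TB = 10^12 bytes = 1,000,000,000,000 bytes
545,374,947,246.08 / 1,000,000,000,000 = 0.55 TB

0.55 TB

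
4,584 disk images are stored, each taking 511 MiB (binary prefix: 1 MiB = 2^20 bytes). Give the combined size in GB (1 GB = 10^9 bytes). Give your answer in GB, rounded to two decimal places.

2,456.21 GB

Total = 4,584 × 511 MiB = 2,342,424 MiB
= 2,342,424 × 1,048,576 bytes = 2,456,209,588,224 bytes
1 GB = 1,000,000,000 bytes
2,456,209,588,224 / 1,000,000,000 = 2,456.21 GB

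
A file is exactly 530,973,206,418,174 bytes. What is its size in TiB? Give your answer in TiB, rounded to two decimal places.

482.92 TiB

530,973,206,418,174 bytes given.
1 TiB = 1,099,511,627,776 bytes
530,973,206,418,174 / 1,099,511,627,776 = 482.92 TiB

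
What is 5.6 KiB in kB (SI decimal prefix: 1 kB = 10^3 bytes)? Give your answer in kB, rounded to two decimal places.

5.73 kB

5.6 KiB = 5.6 × 2^10 bytes = 5,734.4 bytes
1 kB = 10^3 bytes = 1,000 bytes
5,734.4 / 1,000 = 5.73 kB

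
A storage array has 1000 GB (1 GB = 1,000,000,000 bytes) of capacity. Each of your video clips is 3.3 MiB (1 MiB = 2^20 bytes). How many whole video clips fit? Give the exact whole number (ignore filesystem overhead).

288,992

Capacity: 1000 GB = 1,000,000,000,000 bytes
Per item: 3.3 MiB = 3,460,300.8 bytes
⌊1,000,000,000,000 / 3,460,300.8⌋ = 288,992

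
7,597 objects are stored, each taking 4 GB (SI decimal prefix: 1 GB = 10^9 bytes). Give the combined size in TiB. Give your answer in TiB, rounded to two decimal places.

Total = 7,597 × 4 GB = 30,388 GB
= 30,388 × 1,000,000,000 bytes = 30,388,000,000,000 bytes
1 TiB = 1,099,511,627,776 bytes
30,388,000,000,000 / 1,099,511,627,776 = 27.64 TiB

27.64 TiB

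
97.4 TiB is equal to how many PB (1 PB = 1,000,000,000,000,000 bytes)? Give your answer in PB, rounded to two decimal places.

97.4 TiB = 97.4 × 2^40 bytes = 107,092,432,545,382.4 bytes
1 PB = 10^15 bytes = 1,000,000,000,000,000 bytes
107,092,432,545,382.4 / 1,000,000,000,000,000 = 0.11 PB

0.11 PB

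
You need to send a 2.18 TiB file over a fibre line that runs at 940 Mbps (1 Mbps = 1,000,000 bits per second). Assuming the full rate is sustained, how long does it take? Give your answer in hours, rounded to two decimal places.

2.18 TiB = 2,396,935,348,551.68 bytes = 19,175,482,788,413.44 bits
940 Mbps = 940,000,000 bits/s
time = 19,175,482,788,413.44 / 940,000,000 = 20,399.4498 s
20,399.4498 s / 3600 = 5.67 hours

5.67 hours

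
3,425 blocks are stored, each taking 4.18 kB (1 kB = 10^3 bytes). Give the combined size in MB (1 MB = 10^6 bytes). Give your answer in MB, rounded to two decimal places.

Total = 3,425 × 4.18 kB = 14316.5 kB
= 14316.5 × 1,000 bytes = 14,316,500 bytes
1 MB = 1,000,000 bytes
14,316,500 / 1,000,000 = 14.32 MB

14.32 MB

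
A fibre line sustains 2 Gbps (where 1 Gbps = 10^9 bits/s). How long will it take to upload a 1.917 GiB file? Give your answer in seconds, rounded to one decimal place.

8.2 seconds

1.917 GiB = 2,058,363,076.608 bytes = 16,466,904,612.864 bits
2 Gbps = 2,000,000,000 bits/s
time = 16,466,904,612.864 / 2,000,000,000 = 8.2 s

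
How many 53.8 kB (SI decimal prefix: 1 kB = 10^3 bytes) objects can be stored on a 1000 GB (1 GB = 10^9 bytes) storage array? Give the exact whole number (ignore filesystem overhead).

Capacity: 1000 GB = 1,000,000,000,000 bytes
Per item: 53.8 kB = 53,800 bytes
⌊1,000,000,000,000 / 53,800⌋ = 18,587,360

18,587,360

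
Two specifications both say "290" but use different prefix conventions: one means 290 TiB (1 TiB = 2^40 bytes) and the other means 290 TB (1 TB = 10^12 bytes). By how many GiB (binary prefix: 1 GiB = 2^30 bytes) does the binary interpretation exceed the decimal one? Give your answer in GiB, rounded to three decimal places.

290 TiB = 290 × 1,099,511,627,776 = 318,858,372,055,040 bytes
290 TB = 290 × 1,000,000,000,000 = 290,000,000,000,000 bytes
difference = 28,858,372,055,040 bytes
28,858,372,055,040 / 1,073,741,824 = 26,876.453 GiB

26,876.453 GiB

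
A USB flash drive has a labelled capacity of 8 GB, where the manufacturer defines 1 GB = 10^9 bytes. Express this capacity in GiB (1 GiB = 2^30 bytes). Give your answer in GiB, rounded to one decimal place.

8 GB × 1,000,000,000 bytes/GB = 8,000,000,000 bytes
1 GiB = 2^30 bytes = 1,073,741,824 bytes
8,000,000,000 / 1,073,741,824 = 7.5 GiB

7.5 GiB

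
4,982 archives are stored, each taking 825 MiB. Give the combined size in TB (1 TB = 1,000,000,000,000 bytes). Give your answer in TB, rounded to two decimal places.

4.31 TB

Total = 4,982 × 825 MiB = 4,110,150 MiB
= 4,110,150 × 1,048,576 bytes = 4,309,804,646,400 bytes
1 TB = 1,000,000,000,000 bytes
4,309,804,646,400 / 1,000,000,000,000 = 4.31 TB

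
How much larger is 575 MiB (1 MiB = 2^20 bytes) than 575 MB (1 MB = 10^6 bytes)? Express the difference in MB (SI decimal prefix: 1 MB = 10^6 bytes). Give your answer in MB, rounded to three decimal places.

27.931 MB

575 MiB = 575 × 1,048,576 = 602,931,200 bytes
575 MB = 575 × 1,000,000 = 575,000,000 bytes
difference = 27,931,200 bytes
27,931,200 / 1,000,000 = 27.931 MB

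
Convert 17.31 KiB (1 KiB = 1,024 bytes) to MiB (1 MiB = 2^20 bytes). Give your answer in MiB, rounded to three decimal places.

0.017 MiB

17.31 KiB × 1,024 bytes/KiB = 17,725.44 bytes
1 MiB = 2^20 bytes = 1,048,576 bytes
17,725.44 / 1,048,576 = 0.017 MiB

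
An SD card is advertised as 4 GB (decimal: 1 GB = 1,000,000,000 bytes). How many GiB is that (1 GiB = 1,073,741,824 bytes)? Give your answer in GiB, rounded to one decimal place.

3.7 GiB

4 GB = 4 × 10^9 bytes = 4,000,000,000 bytes
1 GiB = 2^30 bytes = 1,073,741,824 bytes
4,000,000,000 / 1,073,741,824 = 3.7 GiB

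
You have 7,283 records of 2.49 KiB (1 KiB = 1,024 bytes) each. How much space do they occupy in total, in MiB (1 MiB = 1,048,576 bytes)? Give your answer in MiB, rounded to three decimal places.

17.710 MiB

Total = 7,283 × 2.49 KiB = 18134.67 KiB
= 18134.67 × 1,024 bytes = 18,569,902.08 bytes
1 MiB = 1,048,576 bytes
18,569,902.08 / 1,048,576 = 17.710 MiB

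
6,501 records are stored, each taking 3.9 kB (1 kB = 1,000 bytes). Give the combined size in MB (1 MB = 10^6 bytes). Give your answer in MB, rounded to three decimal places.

25.354 MB

Total = 6,501 × 3.9 kB = 25353.9 kB
= 25353.9 × 1,000 bytes = 25,353,900 bytes
1 MB = 1,000,000 bytes
25,353,900 / 1,000,000 = 25.354 MB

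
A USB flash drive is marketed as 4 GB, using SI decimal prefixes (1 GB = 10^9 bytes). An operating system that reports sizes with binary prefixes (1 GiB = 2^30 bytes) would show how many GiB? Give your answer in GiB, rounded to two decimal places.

3.73 GiB

4 GB = 4 × 10^9 bytes = 4,000,000,000 bytes
1 GiB = 2^30 bytes = 1,073,741,824 bytes
4,000,000,000 / 1,073,741,824 = 3.73 GiB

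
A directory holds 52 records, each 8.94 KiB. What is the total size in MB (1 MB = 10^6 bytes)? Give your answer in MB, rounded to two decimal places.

Total = 52 × 8.94 KiB = 464.88 KiB
= 464.88 × 1,024 bytes = 476,037.12 bytes
1 MB = 1,000,000 bytes
476,037.12 / 1,000,000 = 0.48 MB

0.48 MB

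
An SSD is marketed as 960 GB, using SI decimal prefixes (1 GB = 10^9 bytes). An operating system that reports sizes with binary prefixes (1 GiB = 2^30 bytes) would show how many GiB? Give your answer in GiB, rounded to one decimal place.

960 GB × 1,000,000,000 bytes/GB = 960,000,000,000 bytes
1 GiB = 2^30 bytes = 1,073,741,824 bytes
960,000,000,000 / 1,073,741,824 = 894.1 GiB

894.1 GiB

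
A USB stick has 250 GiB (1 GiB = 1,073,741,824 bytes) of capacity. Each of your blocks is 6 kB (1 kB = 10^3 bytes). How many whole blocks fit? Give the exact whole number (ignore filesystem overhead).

Capacity: 250 GiB = 268,435,456,000 bytes
Per item: 6 kB = 6,000 bytes
⌊268,435,456,000 / 6,000⌋ = 44,739,242

44,739,242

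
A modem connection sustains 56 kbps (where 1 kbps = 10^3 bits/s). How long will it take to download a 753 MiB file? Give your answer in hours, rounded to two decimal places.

31.33 hours

753 MiB = 789,577,728 bytes = 6,316,621,824 bits
56 kbps = 56,000 bits/s
time = 6,316,621,824 / 56,000 = 112,796.8183 s
112,796.8183 s / 3600 = 31.33 hours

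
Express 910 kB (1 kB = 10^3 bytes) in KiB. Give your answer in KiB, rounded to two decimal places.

910 kB × 1,000 bytes/kB = 910,000 bytes
1 KiB = 2^10 bytes = 1,024 bytes
910,000 / 1,024 = 888.67 KiB

888.67 KiB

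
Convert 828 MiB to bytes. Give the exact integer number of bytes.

828 × 1,048,576 = 868,220,928 bytes  (1 MiB = 2^20 bytes)

868,220,928 bytes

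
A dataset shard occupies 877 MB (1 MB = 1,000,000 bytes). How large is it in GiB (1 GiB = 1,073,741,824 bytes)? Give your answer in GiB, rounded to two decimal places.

0.82 GiB

877 MB = 877 × 10^6 bytes = 877,000,000 bytes
1 GiB = 2^30 bytes = 1,073,741,824 bytes
877,000,000 / 1,073,741,824 = 0.82 GiB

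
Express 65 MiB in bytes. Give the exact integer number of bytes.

68,157,440 bytes

65 × 1,048,576 = 68,157,440 bytes  (1 MiB = 2^20 bytes)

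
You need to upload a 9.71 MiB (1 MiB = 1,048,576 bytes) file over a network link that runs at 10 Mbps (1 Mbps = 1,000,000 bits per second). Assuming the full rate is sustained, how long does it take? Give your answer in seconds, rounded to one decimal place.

9.71 MiB = 10,181,672.96 bytes = 81,453,383.68 bits
10 Mbps = 10,000,000 bits/s
time = 81,453,383.68 / 10,000,000 = 8.1 s

8.1 seconds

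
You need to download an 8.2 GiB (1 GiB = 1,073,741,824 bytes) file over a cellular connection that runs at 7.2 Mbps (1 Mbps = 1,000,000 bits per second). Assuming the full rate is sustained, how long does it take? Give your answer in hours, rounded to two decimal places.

2.72 hours

8.2 GiB = 8,804,682,956.8 bytes = 70,437,463,654.4 bits
7.2 Mbps = 7,200,000 bits/s
time = 70,437,463,654.4 / 7,200,000 = 9,782.9811 s
9,782.9811 s / 3600 = 2.72 hours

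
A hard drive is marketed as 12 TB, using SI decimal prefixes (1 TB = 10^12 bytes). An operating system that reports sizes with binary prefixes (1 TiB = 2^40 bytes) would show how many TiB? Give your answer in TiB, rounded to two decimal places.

12 TB × 1,000,000,000,000 bytes/TB = 12,000,000,000,000 bytes
1 TiB = 1,099,511,627,776 bytes
12,000,000,000,000 / 1,099,511,627,776 = 10.91 TiB

10.91 TiB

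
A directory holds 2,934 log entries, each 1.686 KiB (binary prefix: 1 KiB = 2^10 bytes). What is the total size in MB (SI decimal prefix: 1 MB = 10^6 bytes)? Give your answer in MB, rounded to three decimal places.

5.065 MB

Total = 2,934 × 1.686 KiB = 4946.724 KiB
= 4946.724 × 1,024 bytes = 5,065,445.376 bytes
1 MB = 1,000,000 bytes
5,065,445.376 / 1,000,000 = 5.065 MB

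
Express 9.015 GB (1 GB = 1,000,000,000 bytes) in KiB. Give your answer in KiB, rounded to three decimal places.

8,803,710.938 KiB

9.015 GB = 9.015 × 10^9 bytes = 9,015,000,000 bytes
1 KiB = 1,024 bytes
9,015,000,000 / 1,024 = 8,803,710.938 KiB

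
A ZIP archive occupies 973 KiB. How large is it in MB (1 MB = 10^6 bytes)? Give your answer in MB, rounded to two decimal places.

973 KiB = 973 × 2^10 bytes = 996,352 bytes
1 MB = 10^6 bytes = 1,000,000 bytes
996,352 / 1,000,000 = 1.00 MB

1.00 MB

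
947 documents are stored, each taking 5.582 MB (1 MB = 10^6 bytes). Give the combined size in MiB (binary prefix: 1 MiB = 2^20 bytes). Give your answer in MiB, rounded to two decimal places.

5,041.27 MiB

Total = 947 × 5.582 MB = 5286.154 MB
= 5286.154 × 1,000,000 bytes = 5,286,154,000 bytes
1 MiB = 1,048,576 bytes
5,286,154,000 / 1,048,576 = 5,041.27 MiB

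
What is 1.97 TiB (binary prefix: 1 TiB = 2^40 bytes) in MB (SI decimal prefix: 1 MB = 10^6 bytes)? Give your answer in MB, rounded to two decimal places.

2,166,037.91 MB

1.97 TiB = 1.97 × 2^40 bytes = 2,166,037,906,718.72 bytes
1 MB = 1,000,000 bytes
2,166,037,906,718.72 / 1,000,000 = 2,166,037.91 MB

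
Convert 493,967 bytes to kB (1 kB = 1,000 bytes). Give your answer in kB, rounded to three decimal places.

493.967 kB

493,967 bytes given.
1 kB = 10^3 bytes = 1,000 bytes
493,967 / 1,000 = 493.967 kB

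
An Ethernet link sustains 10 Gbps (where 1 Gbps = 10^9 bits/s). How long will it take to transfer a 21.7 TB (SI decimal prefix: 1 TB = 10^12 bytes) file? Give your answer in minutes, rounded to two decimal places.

289.33 minutes

21.7 TB = 21,700,000,000,000 bytes = 173,600,000,000,000 bits
10 Gbps = 10,000,000,000 bits/s
time = 173,600,000,000,000 / 10,000,000,000 = 17,360.000 s
17,360.000 s / 60 = 289.33 minutes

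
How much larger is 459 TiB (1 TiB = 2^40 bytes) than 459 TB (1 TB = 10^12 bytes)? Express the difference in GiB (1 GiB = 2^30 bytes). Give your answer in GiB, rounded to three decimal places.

459 TiB = 459 × 1,099,511,627,776 = 504,675,837,149,184 bytes
459 TB = 459 × 1,000,000,000,000 = 459,000,000,000,000 bytes
difference = 45,675,837,149,184 bytes
45,675,837,149,184 / 1,073,741,824 = 42,538.938 GiB

42,538.938 GiB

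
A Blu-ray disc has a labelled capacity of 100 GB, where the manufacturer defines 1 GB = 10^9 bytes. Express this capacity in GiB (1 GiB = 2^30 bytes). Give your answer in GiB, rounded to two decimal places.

100 GB × 1,000,000,000 bytes/GB = 100,000,000,000 bytes
1 GiB = 2^30 bytes = 1,073,741,824 bytes
100,000,000,000 / 1,073,741,824 = 93.13 GiB

93.13 GiB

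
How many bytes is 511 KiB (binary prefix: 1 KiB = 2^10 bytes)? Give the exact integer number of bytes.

523,264 bytes

511 × 1,024 = 523,264 bytes  (1 KiB = 2^10 bytes)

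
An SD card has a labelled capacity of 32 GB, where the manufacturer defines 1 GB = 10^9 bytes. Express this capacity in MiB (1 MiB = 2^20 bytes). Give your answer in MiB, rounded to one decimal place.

32 GB × 1,000,000,000 bytes/GB = 32,000,000,000 bytes
1 MiB = 2^20 bytes = 1,048,576 bytes
32,000,000,000 / 1,048,576 = 30,517.6 MiB

30,517.6 MiB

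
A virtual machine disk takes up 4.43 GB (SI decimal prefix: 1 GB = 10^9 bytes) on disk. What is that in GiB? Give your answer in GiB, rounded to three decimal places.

4.126 GiB

4.43 GB = 4.43 × 10^9 bytes = 4,430,000,000 bytes
1 GiB = 2^30 bytes = 1,073,741,824 bytes
4,430,000,000 / 1,073,741,824 = 4.126 GiB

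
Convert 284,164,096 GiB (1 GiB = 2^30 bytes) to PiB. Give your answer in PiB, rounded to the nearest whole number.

284,164,096 GiB × 1,073,741,824 bytes/GiB = 305,118,874,754,351,104 bytes
1 PiB = 2^50 bytes = 1,125,899,906,842,624 bytes
305,118,874,754,351,104 / 1,125,899,906,842,624 = 271 PiB

271 PiB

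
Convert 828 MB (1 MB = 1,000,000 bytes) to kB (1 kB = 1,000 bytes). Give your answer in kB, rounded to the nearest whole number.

828 MB × 1,000,000 bytes/MB = 828,000,000 bytes
1 kB = 1,000 bytes
828,000,000 / 1,000 = 828,000 kB

828,000 kB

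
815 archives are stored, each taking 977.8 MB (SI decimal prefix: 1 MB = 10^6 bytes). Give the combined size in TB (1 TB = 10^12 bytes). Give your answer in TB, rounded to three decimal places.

0.797 TB

Total = 815 × 977.8 MB = 796,907 MB
= 796,907 × 1,000,000 bytes = 796,907,000,000 bytes
1 TB = 1,000,000,000,000 bytes
796,907,000,000 / 1,000,000,000,000 = 0.797 TB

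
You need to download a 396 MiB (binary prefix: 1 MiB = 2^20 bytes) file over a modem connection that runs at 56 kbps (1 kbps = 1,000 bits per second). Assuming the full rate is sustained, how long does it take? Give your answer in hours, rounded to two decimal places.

16.48 hours

396 MiB = 415,236,096 bytes = 3,321,888,768 bits
56 kbps = 56,000 bits/s
time = 3,321,888,768 / 56,000 = 59,319.4423 s
59,319.4423 s / 3600 = 16.48 hours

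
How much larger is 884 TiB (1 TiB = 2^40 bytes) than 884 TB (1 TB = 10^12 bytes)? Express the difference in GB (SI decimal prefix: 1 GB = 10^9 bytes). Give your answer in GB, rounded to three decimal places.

884 TiB = 884 × 1,099,511,627,776 = 971,968,278,953,984 bytes
884 TB = 884 × 1,000,000,000,000 = 884,000,000,000,000 bytes
difference = 87,968,278,953,984 bytes
87,968,278,953,984 / 1,000,000,000 = 87,968.279 GB

87,968.279 GB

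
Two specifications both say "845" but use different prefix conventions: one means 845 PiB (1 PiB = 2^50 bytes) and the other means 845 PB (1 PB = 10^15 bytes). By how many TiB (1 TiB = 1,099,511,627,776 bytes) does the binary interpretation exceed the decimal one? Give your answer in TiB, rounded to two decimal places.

845 PiB = 845 × 1,125,899,906,842,624 = 951,385,421,282,017,280 bytes
845 PB = 845 × 1,000,000,000,000,000 = 845,000,000,000,000,000 bytes
difference = 106,385,421,282,017,280 bytes
106,385,421,282,017,280 / 1,099,511,627,776 = 96,756.98 TiB

96,756.98 TiB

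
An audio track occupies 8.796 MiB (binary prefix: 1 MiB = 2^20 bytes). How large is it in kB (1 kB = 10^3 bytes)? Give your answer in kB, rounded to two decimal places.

9,223.27 kB

8.796 MiB = 8.796 × 2^20 bytes = 9,223,274.496 bytes
1 kB = 10^3 bytes = 1,000 bytes
9,223,274.496 / 1,000 = 9,223.27 kB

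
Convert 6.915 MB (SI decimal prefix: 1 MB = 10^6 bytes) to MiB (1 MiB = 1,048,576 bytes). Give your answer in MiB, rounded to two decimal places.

6.915 MB = 6.915 × 10^6 bytes = 6,915,000 bytes
1 MiB = 2^20 bytes = 1,048,576 bytes
6,915,000 / 1,048,576 = 6.59 MiB

6.59 MiB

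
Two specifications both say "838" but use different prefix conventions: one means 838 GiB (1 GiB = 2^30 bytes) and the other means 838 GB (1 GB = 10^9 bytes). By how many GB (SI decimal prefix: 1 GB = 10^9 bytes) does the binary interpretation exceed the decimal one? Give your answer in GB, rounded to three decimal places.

61.796 GB

838 GiB = 838 × 1,073,741,824 = 899,795,648,512 bytes
838 GB = 838 × 1,000,000,000 = 838,000,000,000 bytes
difference = 61,795,648,512 bytes
61,795,648,512 / 1,000,000,000 = 61.796 GB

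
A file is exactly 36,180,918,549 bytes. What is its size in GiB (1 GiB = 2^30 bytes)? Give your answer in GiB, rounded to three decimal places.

36,180,918,549 bytes given.
1 GiB = 2^30 bytes = 1,073,741,824 bytes
36,180,918,549 / 1,073,741,824 = 33.696 GiB

33.696 GiB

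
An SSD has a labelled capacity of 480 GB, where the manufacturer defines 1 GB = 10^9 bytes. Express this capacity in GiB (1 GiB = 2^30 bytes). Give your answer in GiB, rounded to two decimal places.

447.03 GiB

480 GB = 480 × 10^9 bytes = 480,000,000,000 bytes
1 GiB = 1,073,741,824 bytes
480,000,000,000 / 1,073,741,824 = 447.03 GiB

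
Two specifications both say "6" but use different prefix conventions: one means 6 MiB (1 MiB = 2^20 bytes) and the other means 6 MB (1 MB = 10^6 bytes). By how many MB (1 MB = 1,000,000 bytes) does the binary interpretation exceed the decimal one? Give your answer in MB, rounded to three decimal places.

6 MiB = 6 × 1,048,576 = 6,291,456 bytes
6 MB = 6 × 1,000,000 = 6,000,000 bytes
difference = 291,456 bytes
291,456 / 1,000,000 = 0.291 MB

0.291 MB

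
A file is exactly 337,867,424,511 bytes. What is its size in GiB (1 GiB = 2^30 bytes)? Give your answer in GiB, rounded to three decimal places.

337,867,424,511 bytes given.
1 GiB = 2^30 bytes = 1,073,741,824 bytes
337,867,424,511 / 1,073,741,824 = 314.664 GiB

314.664 GiB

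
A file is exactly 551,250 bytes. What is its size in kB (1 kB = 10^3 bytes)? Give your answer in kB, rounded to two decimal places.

551.25 kB

551,250 bytes given.
1 kB = 1,000 bytes
551,250 / 1,000 = 551.25 kB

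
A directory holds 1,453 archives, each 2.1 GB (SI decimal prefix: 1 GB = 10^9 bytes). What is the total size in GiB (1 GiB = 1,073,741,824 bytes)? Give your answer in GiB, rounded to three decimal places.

Total = 1,453 × 2.1 GB = 3051.3 GB
= 3051.3 × 1,000,000,000 bytes = 3,051,300,000,000 bytes
1 GiB = 1,073,741,824 bytes
3,051,300,000,000 / 1,073,741,824 = 2,841.745 GiB

2,841.745 GiB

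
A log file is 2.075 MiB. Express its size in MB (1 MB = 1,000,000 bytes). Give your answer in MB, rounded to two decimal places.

2.18 MB

2.075 MiB = 2.075 × 2^20 bytes = 2,175,795.2 bytes
1 MB = 10^6 bytes = 1,000,000 bytes
2,175,795.2 / 1,000,000 = 2.18 MB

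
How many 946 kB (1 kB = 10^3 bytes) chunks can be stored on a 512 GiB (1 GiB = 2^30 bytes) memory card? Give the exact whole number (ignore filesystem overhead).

581,137

Capacity: 512 GiB = 549,755,813,888 bytes
Per item: 946 kB = 946,000 bytes
⌊549,755,813,888 / 946,000⌋ = 581,137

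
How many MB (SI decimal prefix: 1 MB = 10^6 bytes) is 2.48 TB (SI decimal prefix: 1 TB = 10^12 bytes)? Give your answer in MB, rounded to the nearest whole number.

2,480,000 MB

2.48 TB × 1,000,000,000,000 bytes/TB = 2,480,000,000,000 bytes
1 MB = 10^6 bytes = 1,000,000 bytes
2,480,000,000,000 / 1,000,000 = 2,480,000 MB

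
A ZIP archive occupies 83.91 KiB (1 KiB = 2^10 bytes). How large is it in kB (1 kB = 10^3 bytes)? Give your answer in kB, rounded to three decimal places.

83.91 KiB = 83.91 × 2^10 bytes = 85,923.84 bytes
1 kB = 10^3 bytes = 1,000 bytes
85,923.84 / 1,000 = 85.924 kB

85.924 kB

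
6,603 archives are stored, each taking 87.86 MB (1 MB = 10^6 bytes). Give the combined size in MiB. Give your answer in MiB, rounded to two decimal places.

Total = 6,603 × 87.86 MB = 580139.58 MB
= 580139.58 × 1,000,000 bytes = 580,139,580,000 bytes
1 MiB = 1,048,576 bytes
580,139,580,000 / 1,048,576 = 553,264.22 MiB

553,264.22 MiB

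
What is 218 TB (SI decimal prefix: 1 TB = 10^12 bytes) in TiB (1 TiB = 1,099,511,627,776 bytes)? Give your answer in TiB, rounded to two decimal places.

218 TB × 1,000,000,000,000 bytes/TB = 218,000,000,000,000 bytes
1 TiB = 1,099,511,627,776 bytes
218,000,000,000,000 / 1,099,511,627,776 = 198.27 TiB

198.27 TiB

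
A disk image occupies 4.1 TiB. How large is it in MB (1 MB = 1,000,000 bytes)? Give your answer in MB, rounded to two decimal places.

4.1 TiB × 1,099,511,627,776 bytes/TiB = 4,507,997,673,881.6 bytes
1 MB = 1,000,000 bytes
4,507,997,673,881.6 / 1,000,000 = 4,507,997.67 MB

4,507,997.67 MB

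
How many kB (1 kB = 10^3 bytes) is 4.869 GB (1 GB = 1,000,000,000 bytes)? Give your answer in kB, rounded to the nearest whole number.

4,869,000 kB

4.869 GB = 4.869 × 10^9 bytes = 4,869,000,000 bytes
1 kB = 10^3 bytes = 1,000 bytes
4,869,000,000 / 1,000 = 4,869,000 kB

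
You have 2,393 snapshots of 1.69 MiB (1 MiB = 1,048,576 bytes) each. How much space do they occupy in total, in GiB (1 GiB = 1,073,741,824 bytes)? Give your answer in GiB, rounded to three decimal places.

3.949 GiB

Total = 2,393 × 1.69 MiB = 4044.17 MiB
= 4044.17 × 1,048,576 bytes = 4,240,619,601.92 bytes
1 GiB = 1,073,741,824 bytes
4,240,619,601.92 / 1,073,741,824 = 3.949 GiB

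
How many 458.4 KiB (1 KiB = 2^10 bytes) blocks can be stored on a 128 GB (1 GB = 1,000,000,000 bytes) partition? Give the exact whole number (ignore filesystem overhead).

272,687

Capacity: 128 GB = 128,000,000,000 bytes
Per item: 458.4 KiB = 469,401.6 bytes
⌊128,000,000,000 / 469,401.6⌋ = 272,687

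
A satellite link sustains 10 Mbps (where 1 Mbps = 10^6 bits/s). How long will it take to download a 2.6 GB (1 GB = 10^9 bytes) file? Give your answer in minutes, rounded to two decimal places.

2.6 GB = 2,600,000,000 bytes = 20,800,000,000 bits
10 Mbps = 10,000,000 bits/s
time = 20,800,000,000 / 10,000,000 = 2,080.000 s
2,080.000 s / 60 = 34.67 minutes

34.67 minutes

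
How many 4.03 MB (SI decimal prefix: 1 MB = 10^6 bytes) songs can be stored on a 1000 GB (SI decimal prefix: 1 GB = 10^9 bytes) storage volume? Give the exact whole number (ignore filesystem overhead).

Capacity: 1000 GB = 1,000,000,000,000 bytes
Per item: 4.03 MB = 4,030,000 bytes
⌊1,000,000,000,000 / 4,030,000⌋ = 248,138

248,138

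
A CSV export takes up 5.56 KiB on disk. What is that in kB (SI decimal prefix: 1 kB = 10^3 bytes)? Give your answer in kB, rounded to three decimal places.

5.693 kB

5.56 KiB = 5.56 × 2^10 bytes = 5,693.44 bytes
1 kB = 1,000 bytes
5,693.44 / 1,000 = 5.693 kB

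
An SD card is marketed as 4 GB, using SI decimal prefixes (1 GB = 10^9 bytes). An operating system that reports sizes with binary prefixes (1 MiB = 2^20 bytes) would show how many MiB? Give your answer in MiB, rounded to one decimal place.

4 GB × 1,000,000,000 bytes/GB = 4,000,000,000 bytes
1 MiB = 2^20 bytes = 1,048,576 bytes
4,000,000,000 / 1,048,576 = 3,814.7 MiB

3,814.7 MiB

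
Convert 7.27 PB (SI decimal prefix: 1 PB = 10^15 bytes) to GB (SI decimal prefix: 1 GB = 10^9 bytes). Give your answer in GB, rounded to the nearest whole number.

7,270,000 GB

7.27 PB = 7.27 × 10^15 bytes = 7,270,000,000,000,000 bytes
1 GB = 1,000,000,000 bytes
7,270,000,000,000,000 / 1,000,000,000 = 7,270,000 GB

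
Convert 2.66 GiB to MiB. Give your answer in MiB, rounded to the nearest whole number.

2,724 MiB

2.66 GiB = 2.66 × 2^30 bytes = 2,856,153,251.84 bytes
1 MiB = 1,048,576 bytes
2,856,153,251.84 / 1,048,576 = 2,724 MiB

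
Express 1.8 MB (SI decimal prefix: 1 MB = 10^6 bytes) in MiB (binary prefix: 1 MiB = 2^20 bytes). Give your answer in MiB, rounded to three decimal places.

1.8 MB = 1.8 × 10^6 bytes = 1,800,000 bytes
1 MiB = 2^20 bytes = 1,048,576 bytes
1,800,000 / 1,048,576 = 1.717 MiB

1.717 MiB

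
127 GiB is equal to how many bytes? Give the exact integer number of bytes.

127 × 1,073,741,824 = 136,365,211,648 bytes

136,365,211,648 bytes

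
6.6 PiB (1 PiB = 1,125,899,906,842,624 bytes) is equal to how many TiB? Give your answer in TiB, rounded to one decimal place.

6.6 PiB = 6.6 × 2^50 bytes = 7,430,939,385,161,318.4 bytes
1 TiB = 2^40 bytes = 1,099,511,627,776 bytes
7,430,939,385,161,318.4 / 1,099,511,627,776 = 6,758.4 TiB

6,758.4 TiB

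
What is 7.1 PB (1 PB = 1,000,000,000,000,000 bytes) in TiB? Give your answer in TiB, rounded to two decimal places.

6,457.41 TiB

7.1 PB = 7.1 × 10^15 bytes = 7,100,000,000,000,000 bytes
1 TiB = 2^40 bytes = 1,099,511,627,776 bytes
7,100,000,000,000,000 / 1,099,511,627,776 = 6,457.41 TiB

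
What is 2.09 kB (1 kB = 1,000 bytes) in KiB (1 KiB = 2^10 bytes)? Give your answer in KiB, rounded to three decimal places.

2.041 KiB

2.09 kB × 1,000 bytes/kB = 2,090 bytes
1 KiB = 1,024 bytes
2,090 / 1,024 = 2.041 KiB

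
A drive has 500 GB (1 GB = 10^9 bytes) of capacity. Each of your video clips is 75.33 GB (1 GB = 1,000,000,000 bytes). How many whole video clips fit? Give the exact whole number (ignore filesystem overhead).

6

Capacity: 500 GB = 500,000,000,000 bytes
Per item: 75.33 GB = 75,330,000,000 bytes
⌊500,000,000,000 / 75,330,000,000⌋ = 6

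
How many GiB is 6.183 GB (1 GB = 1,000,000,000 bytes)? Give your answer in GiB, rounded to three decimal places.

6.183 GB = 6.183 × 10^9 bytes = 6,183,000,000 bytes
1 GiB = 1,073,741,824 bytes
6,183,000,000 / 1,073,741,824 = 5.758 GiB

5.758 GiB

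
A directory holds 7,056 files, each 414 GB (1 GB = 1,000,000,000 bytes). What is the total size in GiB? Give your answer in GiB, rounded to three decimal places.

Total = 7,056 × 414 GB = 2,921,184 GB
= 2,921,184 × 1,000,000,000 bytes = 2,921,184,000,000,000 bytes
1 GiB = 1,073,741,824 bytes
2,921,184,000,000,000 / 1,073,741,824 = 2,720,564.604 GiB

2,720,564.604 GiB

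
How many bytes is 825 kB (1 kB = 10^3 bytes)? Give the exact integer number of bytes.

825 × 1,000 = 825,000 bytes  (1 kB = 10^3 bytes)

825,000 bytes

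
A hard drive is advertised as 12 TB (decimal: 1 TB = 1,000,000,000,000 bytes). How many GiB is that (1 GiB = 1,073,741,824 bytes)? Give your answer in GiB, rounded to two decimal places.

11,175.87 GiB

12 TB × 1,000,000,000,000 bytes/TB = 12,000,000,000,000 bytes
1 GiB = 2^30 bytes = 1,073,741,824 bytes
12,000,000,000,000 / 1,073,741,824 = 11,175.87 GiB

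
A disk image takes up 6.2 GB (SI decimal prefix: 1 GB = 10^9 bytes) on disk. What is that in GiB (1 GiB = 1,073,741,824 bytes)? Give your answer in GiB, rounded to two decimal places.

6.2 GB × 1,000,000,000 bytes/GB = 6,200,000,000 bytes
1 GiB = 2^30 bytes = 1,073,741,824 bytes
6,200,000,000 / 1,073,741,824 = 5.77 GiB

5.77 GiB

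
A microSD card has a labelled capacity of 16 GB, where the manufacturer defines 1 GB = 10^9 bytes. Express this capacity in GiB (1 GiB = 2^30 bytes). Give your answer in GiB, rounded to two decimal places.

14.90 GiB

16 GB = 16 × 10^9 bytes = 16,000,000,000 bytes
1 GiB = 2^30 bytes = 1,073,741,824 bytes
16,000,000,000 / 1,073,741,824 = 14.90 GiB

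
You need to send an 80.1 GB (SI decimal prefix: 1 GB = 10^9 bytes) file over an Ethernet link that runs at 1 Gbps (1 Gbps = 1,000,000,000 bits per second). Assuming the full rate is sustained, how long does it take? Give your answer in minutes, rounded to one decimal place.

80.1 GB = 80,100,000,000 bytes = 640,800,000,000 bits
1 Gbps = 1,000,000,000 bits/s
time = 640,800,000,000 / 1,000,000,000 = 640.80 s
640.80 s / 60 = 10.7 minutes

10.7 minutes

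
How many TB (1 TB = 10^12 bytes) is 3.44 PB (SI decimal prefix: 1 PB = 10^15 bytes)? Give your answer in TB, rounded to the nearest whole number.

3,440 TB

3.44 PB = 3.44 × 10^15 bytes = 3,440,000,000,000,000 bytes
1 TB = 10^12 bytes = 1,000,000,000,000 bytes
3,440,000,000,000,000 / 1,000,000,000,000 = 3,440 TB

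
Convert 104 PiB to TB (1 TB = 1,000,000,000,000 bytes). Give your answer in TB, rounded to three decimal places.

104 PiB × 1,125,899,906,842,624 bytes/PiB = 117,093,590,311,632,896 bytes
1 TB = 1,000,000,000,000 bytes
117,093,590,311,632,896 / 1,000,000,000,000 = 117,093.590 TB

117,093.590 TB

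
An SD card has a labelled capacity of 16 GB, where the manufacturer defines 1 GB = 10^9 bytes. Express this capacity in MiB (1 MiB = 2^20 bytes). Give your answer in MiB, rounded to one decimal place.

15,258.8 MiB

16 GB = 16 × 10^9 bytes = 16,000,000,000 bytes
1 MiB = 1,048,576 bytes
16,000,000,000 / 1,048,576 = 15,258.8 MiB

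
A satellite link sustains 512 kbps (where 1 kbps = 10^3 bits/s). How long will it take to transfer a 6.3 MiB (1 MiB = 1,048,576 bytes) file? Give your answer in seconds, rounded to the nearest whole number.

103 seconds

6.3 MiB = 6,606,028.8 bytes = 52,848,230.4 bits
512 kbps = 512,000 bits/s
time = 52,848,230.4 / 512,000 = 103 s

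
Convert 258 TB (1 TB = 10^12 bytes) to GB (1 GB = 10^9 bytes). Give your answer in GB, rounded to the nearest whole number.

258 TB = 258 × 10^12 bytes = 258,000,000,000,000 bytes
1 GB = 1,000,000,000 bytes
258,000,000,000,000 / 1,000,000,000 = 258,000 GB

258,000 GB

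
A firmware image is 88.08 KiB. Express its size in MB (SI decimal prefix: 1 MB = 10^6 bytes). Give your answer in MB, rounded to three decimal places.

0.090 MB

88.08 KiB = 88.08 × 2^10 bytes = 90,193.92 bytes
1 MB = 10^6 bytes = 1,000,000 bytes
90,193.92 / 1,000,000 = 0.090 MB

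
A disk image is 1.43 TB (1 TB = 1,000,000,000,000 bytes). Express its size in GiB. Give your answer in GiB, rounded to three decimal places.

1.43 TB = 1.43 × 10^12 bytes = 1,430,000,000,000 bytes
1 GiB = 1,073,741,824 bytes
1,430,000,000,000 / 1,073,741,824 = 1,331.791 GiB

1,331.791 GiB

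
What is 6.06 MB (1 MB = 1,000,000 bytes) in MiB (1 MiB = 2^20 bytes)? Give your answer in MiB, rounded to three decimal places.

5.779 MiB

6.06 MB = 6.06 × 10^6 bytes = 6,060,000 bytes
1 MiB = 2^20 bytes = 1,048,576 bytes
6,060,000 / 1,048,576 = 5.779 MiB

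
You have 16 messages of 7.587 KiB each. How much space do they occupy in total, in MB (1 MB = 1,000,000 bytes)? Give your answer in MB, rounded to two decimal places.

0.12 MB

Total = 16 × 7.587 KiB = 121.392 KiB
= 121.392 × 1,024 bytes = 124,305.408 bytes
1 MB = 1,000,000 bytes
124,305.408 / 1,000,000 = 0.12 MB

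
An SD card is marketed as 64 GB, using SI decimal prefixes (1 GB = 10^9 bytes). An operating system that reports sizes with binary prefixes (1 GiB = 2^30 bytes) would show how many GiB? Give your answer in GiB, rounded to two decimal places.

64 GB = 64 × 10^9 bytes = 64,000,000,000 bytes
1 GiB = 2^30 bytes = 1,073,741,824 bytes
64,000,000,000 / 1,073,741,824 = 59.60 GiB

59.60 GiB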